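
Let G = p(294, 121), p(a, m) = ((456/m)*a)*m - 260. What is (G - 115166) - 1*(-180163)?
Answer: 198801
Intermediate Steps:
p(a, m) = -260 + 456*a (p(a, m) = (456*a/m)*m - 260 = 456*a - 260 = -260 + 456*a)
G = 133804 (G = -260 + 456*294 = -260 + 134064 = 133804)
(G - 115166) - 1*(-180163) = (133804 - 115166) - 1*(-180163) = 18638 + 180163 = 198801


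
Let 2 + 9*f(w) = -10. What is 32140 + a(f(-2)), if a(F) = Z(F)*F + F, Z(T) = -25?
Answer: 32172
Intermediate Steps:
f(w) = -4/3 (f(w) = -2/9 + (⅑)*(-10) = -2/9 - 10/9 = -4/3)
a(F) = -24*F (a(F) = -25*F + F = -24*F)
32140 + a(f(-2)) = 32140 - 24*(-4/3) = 32140 + 32 = 32172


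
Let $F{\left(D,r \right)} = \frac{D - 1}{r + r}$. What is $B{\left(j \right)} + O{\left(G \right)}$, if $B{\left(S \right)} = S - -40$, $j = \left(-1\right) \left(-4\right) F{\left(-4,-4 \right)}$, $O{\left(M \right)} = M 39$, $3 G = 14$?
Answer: $\frac{449}{2} \approx 224.5$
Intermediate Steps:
$F{\left(D,r \right)} = \frac{-1 + D}{2 r}$
$G = \frac{14}{3}$ ($G = \frac{1}{3} \cdot 14 = \frac{14}{3} \approx 4.6667$)
$O{\left(M \right)} = 39 M$
$j = \frac{5}{2}$ ($j = \left(-1\right) \left(-4\right) \frac{-1 - 4}{2 \left(-4\right)} = 4 \cdot \frac{1}{2} \left(- \frac{1}{4}\right) \left(-5\right) = 4 \cdot \frac{5}{8} = \frac{5}{2} \approx 2.5$)
$B{\left(S \right)} = 40 + S$ ($B{\left(S \right)} = S + 40 = 40 + S$)
$B{\left(j \right)} + O{\left(G \right)} = \left(40 + \frac{5}{2}\right) + 39 \cdot \frac{14}{3} = \frac{85}{2} + 182 = \frac{449}{2}$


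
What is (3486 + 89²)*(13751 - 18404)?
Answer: -53076771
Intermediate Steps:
(3486 + 89²)*(13751 - 18404) = (3486 + 7921)*(-4653) = 11407*(-4653) = -53076771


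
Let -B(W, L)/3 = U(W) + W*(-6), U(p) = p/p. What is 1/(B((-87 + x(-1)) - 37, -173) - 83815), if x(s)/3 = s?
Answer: -1/86104 ≈ -1.1614e-5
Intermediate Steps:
U(p) = 1
x(s) = 3*s
B(W, L) = -3 + 18*W (B(W, L) = -3*(1 + W*(-6)) = -3*(1 - 6*W) = -3 + 18*W)
1/(B((-87 + x(-1)) - 37, -173) - 83815) = 1/((-3 + 18*((-87 + 3*(-1)) - 37)) - 83815) = 1/((-3 + 18*((-87 - 3) - 37)) - 83815) = 1/((-3 + 18*(-90 - 37)) - 83815) = 1/((-3 + 18*(-127)) - 83815) = 1/((-3 - 2286) - 83815) = 1/(-2289 - 83815) = 1/(-86104) = -1/86104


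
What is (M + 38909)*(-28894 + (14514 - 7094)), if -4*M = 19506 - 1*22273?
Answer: -1700773011/2 ≈ -8.5039e+8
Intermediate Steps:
M = 2767/4 (M = -(19506 - 1*22273)/4 = -(19506 - 22273)/4 = -¼*(-2767) = 2767/4 ≈ 691.75)
(M + 38909)*(-28894 + (14514 - 7094)) = (2767/4 + 38909)*(-28894 + (14514 - 7094)) = 158403*(-28894 + 7420)/4 = (158403/4)*(-21474) = -1700773011/2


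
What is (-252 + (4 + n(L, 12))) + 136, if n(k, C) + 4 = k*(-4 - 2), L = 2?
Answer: -128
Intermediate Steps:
n(k, C) = -4 - 6*k (n(k, C) = -4 + k*(-4 - 2) = -4 + k*(-6) = -4 - 6*k)
(-252 + (4 + n(L, 12))) + 136 = (-252 + (4 + (-4 - 6*2))) + 136 = (-252 + (4 + (-4 - 12))) + 136 = (-252 + (4 - 16)) + 136 = (-252 - 12) + 136 = -264 + 136 = -128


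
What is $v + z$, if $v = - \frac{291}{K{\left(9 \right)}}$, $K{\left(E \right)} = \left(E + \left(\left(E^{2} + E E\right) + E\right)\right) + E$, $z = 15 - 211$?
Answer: $- \frac{12445}{63} \approx -197.54$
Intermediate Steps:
$z = -196$ ($z = 15 - 211 = -196$)
$K{\left(E \right)} = 2 E^{2} + 3 E$ ($K{\left(E \right)} = \left(E + \left(\left(E^{2} + E^{2}\right) + E\right)\right) + E = \left(E + \left(2 E^{2} + E\right)\right) + E = \left(E + \left(E + 2 E^{2}\right)\right) + E = \left(2 E + 2 E^{2}\right) + E = 2 E^{2} + 3 E$)
$v = - \frac{97}{63}$ ($v = - \frac{291}{9 \left(3 + 2 \cdot 9\right)} = - \frac{291}{9 \left(3 + 18\right)} = - \frac{291}{9 \cdot 21} = - \frac{291}{189} = \left(-291\right) \frac{1}{189} = - \frac{97}{63} \approx -1.5397$)
$v + z = - \frac{97}{63} - 196 = - \frac{12445}{63}$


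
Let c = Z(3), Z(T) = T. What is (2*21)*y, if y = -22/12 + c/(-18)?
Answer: -84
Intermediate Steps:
c = 3
y = -2 (y = -22/12 + 3/(-18) = -22*1/12 + 3*(-1/18) = -11/6 - ⅙ = -2)
(2*21)*y = (2*21)*(-2) = 42*(-2) = -84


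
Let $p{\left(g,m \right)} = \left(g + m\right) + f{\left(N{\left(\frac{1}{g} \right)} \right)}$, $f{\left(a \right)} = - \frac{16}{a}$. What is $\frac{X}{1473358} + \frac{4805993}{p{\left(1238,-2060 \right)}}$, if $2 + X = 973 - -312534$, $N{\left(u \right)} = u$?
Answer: $- \frac{1768620156586}{7598843885} \approx -232.75$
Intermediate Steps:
$X = 313505$ ($X = -2 + \left(973 - -312534\right) = -2 + \left(973 + 312534\right) = -2 + 313507 = 313505$)
$p{\left(g,m \right)} = m - 15 g$ ($p{\left(g,m \right)} = \left(g + m\right) - \frac{16}{\frac{1}{g}} = \left(g + m\right) - 16 g = m - 15 g$)
$\frac{X}{1473358} + \frac{4805993}{p{\left(1238,-2060 \right)}} = \frac{313505}{1473358} + \frac{4805993}{-2060 - 18570} = 313505 \cdot \frac{1}{1473358} + \frac{4805993}{-2060 - 18570} = \frac{313505}{1473358} + \frac{4805993}{-20630} = \frac{313505}{1473358} + 4805993 \left(- \frac{1}{20630}\right) = \frac{313505}{1473358} - \frac{4805993}{20630} = - \frac{1768620156586}{7598843885}$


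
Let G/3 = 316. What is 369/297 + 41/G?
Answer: 4469/3476 ≈ 1.2857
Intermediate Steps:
G = 948 (G = 3*316 = 948)
369/297 + 41/G = 369/297 + 41/948 = 369*(1/297) + 41*(1/948) = 41/33 + 41/948 = 4469/3476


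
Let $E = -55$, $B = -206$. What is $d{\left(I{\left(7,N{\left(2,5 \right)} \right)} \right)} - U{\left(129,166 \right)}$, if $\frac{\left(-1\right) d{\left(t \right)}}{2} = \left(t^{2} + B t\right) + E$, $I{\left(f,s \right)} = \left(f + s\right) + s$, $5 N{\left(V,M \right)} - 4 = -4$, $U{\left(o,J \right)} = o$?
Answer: $2767$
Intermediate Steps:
$N{\left(V,M \right)} = 0$ ($N{\left(V,M \right)} = \frac{4}{5} + \frac{1}{5} \left(-4\right) = \frac{4}{5} - \frac{4}{5} = 0$)
$I{\left(f,s \right)} = f + 2 s$
$d{\left(t \right)} = 110 - 2 t^{2} + 412 t$ ($d{\left(t \right)} = - 2 \left(\left(t^{2} - 206 t\right) - 55\right) = - 2 \left(-55 + t^{2} - 206 t\right) = 110 - 2 t^{2} + 412 t$)
$d{\left(I{\left(7,N{\left(2,5 \right)} \right)} \right)} - U{\left(129,166 \right)} = \left(110 - 2 \left(7 + 2 \cdot 0\right)^{2} + 412 \left(7 + 2 \cdot 0\right)\right) - 129 = \left(110 - 2 \left(7 + 0\right)^{2} + 412 \left(7 + 0\right)\right) - 129 = \left(110 - 2 \cdot 7^{2} + 412 \cdot 7\right) - 129 = \left(110 - 98 + 2884\right) - 129 = 2896 - 129 = 2767$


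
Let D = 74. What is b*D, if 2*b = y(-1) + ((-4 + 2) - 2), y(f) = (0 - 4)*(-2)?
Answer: 148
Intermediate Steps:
y(f) = 8 (y(f) = -4*(-2) = 8)
b = 2 (b = (8 + ((-4 + 2) - 2))/2 = (8 + (-2 - 2))/2 = (8 - 4)/2 = (½)*4 = 2)
b*D = 2*74 = 148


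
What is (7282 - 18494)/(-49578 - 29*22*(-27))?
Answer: 2803/8088 ≈ 0.34656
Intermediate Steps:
(7282 - 18494)/(-49578 - 29*22*(-27)) = -11212/(-49578 - 638*(-27)) = -11212/(-49578 + 17226) = -11212/(-32352) = -11212*(-1/32352) = 2803/8088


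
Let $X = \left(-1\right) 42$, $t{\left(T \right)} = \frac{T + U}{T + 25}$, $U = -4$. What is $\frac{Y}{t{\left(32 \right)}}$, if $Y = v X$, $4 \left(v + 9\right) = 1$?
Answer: $\frac{5985}{8} \approx 748.13$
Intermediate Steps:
$t{\left(T \right)} = \frac{-4 + T}{25 + T}$ ($t{\left(T \right)} = \frac{T - 4}{T + 25} = \frac{-4 + T}{25 + T}$)
$v = - \frac{35}{4}$ ($v = -9 + \frac{1}{4} \cdot 1 = -9 + \frac{1}{4} = - \frac{35}{4} \approx -8.75$)
$X = -42$
$Y = \frac{735}{2}$ ($Y = \left(- \frac{35}{4}\right) \left(-42\right) = \frac{735}{2} \approx 367.5$)
$\frac{Y}{t{\left(32 \right)}} = \frac{735}{2 \frac{-4 + 32}{25 + 32}} = \frac{735}{2 \cdot \frac{1}{57} \cdot 28} = \frac{735}{2 \cdot \frac{28}{57}} = \frac{735}{2} \cdot \frac{57}{28} = \frac{5985}{8}$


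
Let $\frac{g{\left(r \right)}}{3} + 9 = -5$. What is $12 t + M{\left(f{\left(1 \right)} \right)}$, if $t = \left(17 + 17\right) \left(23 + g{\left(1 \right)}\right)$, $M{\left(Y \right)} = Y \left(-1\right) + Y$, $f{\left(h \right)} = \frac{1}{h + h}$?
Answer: $-7752$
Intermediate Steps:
$f{\left(h \right)} = \frac{1}{2 h}$
$g{\left(r \right)} = -42$ ($g{\left(r \right)} = -27 + 3 \left(-5\right) = -27 - 15 = -42$)
$M{\left(Y \right)} = 0$ ($M{\left(Y \right)} = - Y + Y = 0$)
$t = -646$ ($t = \left(17 + 17\right) \left(23 - 42\right) = 34 \left(-19\right) = -646$)
$12 t + M{\left(f{\left(1 \right)} \right)} = 12 \left(-646\right) + 0 = -7752 + 0 = -7752$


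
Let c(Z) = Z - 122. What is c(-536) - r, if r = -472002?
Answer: 471344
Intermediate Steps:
c(Z) = -122 + Z
c(-536) - r = (-122 - 536) - 1*(-472002) = -658 + 472002 = 471344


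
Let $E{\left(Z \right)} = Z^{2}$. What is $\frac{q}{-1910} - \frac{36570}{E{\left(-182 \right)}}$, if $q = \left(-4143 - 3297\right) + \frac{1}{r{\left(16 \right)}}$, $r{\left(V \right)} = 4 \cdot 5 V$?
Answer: $\frac{14127500519}{5061347200} \approx 2.7913$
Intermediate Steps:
$r{\left(V \right)} = 20 V$
$q = - \frac{2380799}{320}$ ($q = \left(-4143 - 3297\right) + \frac{1}{20 \cdot 16} = -7440 + \frac{1}{320} = - \frac{2380799}{320} \approx -7440.0$)
$\frac{q}{-1910} - \frac{36570}{E{\left(-182 \right)}} = - \frac{2380799}{320 \left(-1910\right)} - \frac{36570}{\left(-182\right)^{2}} = \left(- \frac{2380799}{320}\right) \left(- \frac{1}{1910}\right) - \frac{36570}{33124} = \frac{2380799}{611200} - \frac{18285}{16562} = \frac{14127500519}{5061347200}$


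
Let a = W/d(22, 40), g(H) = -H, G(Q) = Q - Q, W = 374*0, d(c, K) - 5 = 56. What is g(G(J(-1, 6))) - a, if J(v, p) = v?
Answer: 0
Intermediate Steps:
d(c, K) = 61 (d(c, K) = 5 + 56 = 61)
W = 0
G(Q) = 0
a = 0 (a = 0/61 = 0*(1/61) = 0)
g(G(J(-1, 6))) - a = -1*0 - 1*0 = 0 + 0 = 0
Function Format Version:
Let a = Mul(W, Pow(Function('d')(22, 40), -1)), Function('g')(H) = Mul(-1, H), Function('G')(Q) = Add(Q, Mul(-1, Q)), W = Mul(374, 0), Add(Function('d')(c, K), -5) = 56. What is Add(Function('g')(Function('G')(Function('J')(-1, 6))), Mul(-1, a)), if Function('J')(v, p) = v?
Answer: 0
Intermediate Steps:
Function('d')(c, K) = 61 (Function('d')(c, K) = Add(5, 56) = 61)
W = 0
Function('G')(Q) = 0
a = 0 (a = Mul(0, Pow(61, -1)) = Mul(0, Rational(1, 61)) = 0)
Add(Function('g')(Function('G')(Function('J')(-1, 6))), Mul(-1, a)) = Add(Mul(-1, 0), Mul(-1, 0)) = Add(0, 0) = 0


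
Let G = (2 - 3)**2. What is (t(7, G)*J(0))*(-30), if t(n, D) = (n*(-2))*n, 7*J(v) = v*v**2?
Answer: 0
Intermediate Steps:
J(v) = v**3/7 (J(v) = (v*v**2)/7 = v**3/7)
G = 1 (G = (-1)**2 = 1)
t(n, D) = -2*n**2 (t(n, D) = (-2*n)*n = -2*n**2)
(t(7, G)*J(0))*(-30) = ((-2*7**2)*((1/7)*0**3))*(-30) = ((-2*49)*((1/7)*0))*(-30) = -98*0*(-30) = 0*(-30) = 0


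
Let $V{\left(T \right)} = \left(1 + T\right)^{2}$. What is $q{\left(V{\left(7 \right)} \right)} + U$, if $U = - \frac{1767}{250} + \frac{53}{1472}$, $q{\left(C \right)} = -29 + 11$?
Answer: $- \frac{4605887}{184000} \approx -25.032$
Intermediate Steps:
$q{\left(C \right)} = -18$
$U = - \frac{1293887}{184000}$ ($U = \left(-1767\right) \frac{1}{250} + 53 \cdot \frac{1}{1472} = - \frac{1767}{250} + \frac{53}{1472} = - \frac{1293887}{184000} \approx -7.032$)
$q{\left(V{\left(7 \right)} \right)} + U = -18 - \frac{1293887}{184000} = - \frac{4605887}{184000}$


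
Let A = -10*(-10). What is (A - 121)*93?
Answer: -1953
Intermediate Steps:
A = 100
(A - 121)*93 = (100 - 121)*93 = -21*93 = -1953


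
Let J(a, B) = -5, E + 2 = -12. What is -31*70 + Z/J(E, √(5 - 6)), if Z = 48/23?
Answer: -249598/115 ≈ -2170.4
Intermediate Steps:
E = -14 (E = -2 - 12 = -14)
Z = 48/23 (Z = 48*(1/23) = 48/23 ≈ 2.0870)
-31*70 + Z/J(E, √(5 - 6)) = -31*70 + (48/23)/(-5) = -2170 + (48/23)*(-⅕) = -2170 - 48/115 = -249598/115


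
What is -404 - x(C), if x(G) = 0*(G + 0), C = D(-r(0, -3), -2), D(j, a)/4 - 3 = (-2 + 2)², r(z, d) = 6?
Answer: -404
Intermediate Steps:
D(j, a) = 12 (D(j, a) = 12 + 4*(-2 + 2)² = 12 + 4*0² = 12 + 4*0 = 12 + 0 = 12)
C = 12
x(G) = 0 (x(G) = 0*G = 0)
-404 - x(C) = -404 - 1*0 = -404 + 0 = -404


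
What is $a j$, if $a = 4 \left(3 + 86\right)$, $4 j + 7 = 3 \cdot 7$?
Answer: $1246$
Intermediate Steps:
$j = \frac{7}{2}$ ($j = - \frac{7}{4} + \frac{3 \cdot 7}{4} = - \frac{7}{4} + \frac{1}{4} \cdot 21 = - \frac{7}{4} + \frac{21}{4} = \frac{7}{2} \approx 3.5$)
$a = 356$ ($a = 4 \cdot 89 = 356$)
$a j = 356 \cdot \frac{7}{2} = 1246$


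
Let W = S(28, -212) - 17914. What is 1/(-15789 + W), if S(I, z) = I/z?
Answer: -53/1786266 ≈ -2.9671e-5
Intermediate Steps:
W = -949449/53 (W = 28/(-212) - 17914 = 28*(-1/212) - 17914 = -7/53 - 17914 = -949449/53 ≈ -17914.)
1/(-15789 + W) = 1/(-15789 - 949449/53) = 1/(-1786266/53) = -53/1786266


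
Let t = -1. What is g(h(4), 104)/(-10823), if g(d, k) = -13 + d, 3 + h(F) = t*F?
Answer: 20/10823 ≈ 0.0018479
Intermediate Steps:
h(F) = -3 - F
g(h(4), 104)/(-10823) = (-13 + (-3 - 1*4))/(-10823) = (-13 + (-3 - 4))*(-1/10823) = (-13 - 7)*(-1/10823) = -20*(-1/10823) = 20/10823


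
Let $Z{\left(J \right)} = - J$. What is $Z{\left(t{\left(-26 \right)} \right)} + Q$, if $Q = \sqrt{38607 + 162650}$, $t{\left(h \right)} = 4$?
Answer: $-4 + \sqrt{201257} \approx 444.62$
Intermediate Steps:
$Q = \sqrt{201257} \approx 448.62$
$Z{\left(t{\left(-26 \right)} \right)} + Q = \left(-1\right) 4 + \sqrt{201257} = -4 + \sqrt{201257}$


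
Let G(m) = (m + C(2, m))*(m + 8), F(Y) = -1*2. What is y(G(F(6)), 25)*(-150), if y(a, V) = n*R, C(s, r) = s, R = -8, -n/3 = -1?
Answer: 3600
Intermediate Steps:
n = 3 (n = -3*(-1) = 3)
F(Y) = -2
G(m) = (2 + m)*(8 + m) (G(m) = (m + 2)*(m + 8) = (2 + m)*(8 + m))
y(a, V) = -24 (y(a, V) = 3*(-8) = -24)
y(G(F(6)), 25)*(-150) = -24*(-150) = 3600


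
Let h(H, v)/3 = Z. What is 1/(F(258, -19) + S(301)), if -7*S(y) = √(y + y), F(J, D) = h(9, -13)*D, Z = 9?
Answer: -3591/1842097 + √602/1842097 ≈ -0.0019361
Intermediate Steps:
h(H, v) = 27 (h(H, v) = 3*9 = 27)
F(J, D) = 27*D
S(y) = -√2*√y/7 (S(y) = -√(y + y)/7 = -√2*√y/7)
1/(F(258, -19) + S(301)) = 1/(27*(-19) - √2*√301/7) = 1/(-513 - √602/7)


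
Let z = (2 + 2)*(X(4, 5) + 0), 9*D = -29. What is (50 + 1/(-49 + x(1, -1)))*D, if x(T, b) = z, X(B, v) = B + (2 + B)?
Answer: -13021/81 ≈ -160.75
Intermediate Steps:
X(B, v) = 2 + 2*B
D = -29/9 (D = (⅑)*(-29) = -29/9 ≈ -3.2222)
z = 40 (z = (2 + 2)*((2 + 2*4) + 0) = 4*((2 + 8) + 0) = 4*(10 + 0) = 4*10 = 40)
x(T, b) = 40
(50 + 1/(-49 + x(1, -1)))*D = (50 + 1/(-49 + 40))*(-29/9) = (50 + 1/(-9))*(-29/9) = (50 - ⅑)*(-29/9) = (449/9)*(-29/9) = -13021/81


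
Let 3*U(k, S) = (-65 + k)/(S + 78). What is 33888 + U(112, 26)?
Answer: 10573103/312 ≈ 33888.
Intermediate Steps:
U(k, S) = (-65 + k)/(3*(78 + S)) (U(k, S) = ((-65 + k)/(S + 78))/3 = ((-65 + k)/(78 + S))/3 = (-65 + k)/(3*(78 + S)))
33888 + U(112, 26) = 33888 + (-65 + 112)/(3*(78 + 26)) = 33888 + (⅓)*47/104 = 33888 + (⅓)*(1/104)*47 = 33888 + 47/312 = 10573103/312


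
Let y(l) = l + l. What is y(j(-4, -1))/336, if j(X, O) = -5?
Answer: -5/168 ≈ -0.029762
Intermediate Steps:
y(l) = 2*l
y(j(-4, -1))/336 = (2*(-5))/336 = -10*1/336 = -5/168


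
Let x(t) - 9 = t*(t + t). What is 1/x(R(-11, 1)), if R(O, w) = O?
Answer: 1/251 ≈ 0.0039841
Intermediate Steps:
x(t) = 9 + 2*t² (x(t) = 9 + t*(t + t) = 9 + t*(2*t) = 9 + 2*t²)
1/x(R(-11, 1)) = 1/(9 + 2*(-11)²) = 1/(9 + 2*121) = 1/(9 + 242) = 1/251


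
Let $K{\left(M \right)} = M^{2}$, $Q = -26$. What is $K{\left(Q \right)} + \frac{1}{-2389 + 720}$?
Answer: $\frac{1128243}{1669} \approx 676.0$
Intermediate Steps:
$K{\left(Q \right)} + \frac{1}{-2389 + 720} = \left(-26\right)^{2} + \frac{1}{-2389 + 720} = 676 + \frac{1}{-1669} = 676 - \frac{1}{1669} = \frac{1128243}{1669}$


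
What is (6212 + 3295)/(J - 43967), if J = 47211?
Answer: 9507/3244 ≈ 2.9306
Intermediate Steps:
(6212 + 3295)/(J - 43967) = (6212 + 3295)/(47211 - 43967) = 9507/3244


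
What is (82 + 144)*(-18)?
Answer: -4068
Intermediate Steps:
(82 + 144)*(-18) = 226*(-18) = -4068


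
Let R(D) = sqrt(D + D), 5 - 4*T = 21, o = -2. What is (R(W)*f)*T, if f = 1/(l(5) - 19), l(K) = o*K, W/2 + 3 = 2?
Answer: 8*I/29 ≈ 0.27586*I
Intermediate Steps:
T = -4 (T = 5/4 - 1/4*21 = 5/4 - 21/4 = -4)
W = -2 (W = -6 + 2*2 = -6 + 4 = -2)
R(D) = sqrt(2)*sqrt(D) (R(D) = sqrt(2*D) = sqrt(2)*sqrt(D))
l(K) = -2*K
f = -1/29 (f = 1/(-2*5 - 19) = 1/(-10 - 19) = 1/(-29) = -1/29 ≈ -0.034483)
(R(W)*f)*T = ((sqrt(2)*sqrt(-2))*(-1/29))*(-4) = ((sqrt(2)*(I*sqrt(2)))*(-1/29))*(-4) = ((2*I)*(-1/29))*(-4) = -2*I/29*(-4) = 8*I/29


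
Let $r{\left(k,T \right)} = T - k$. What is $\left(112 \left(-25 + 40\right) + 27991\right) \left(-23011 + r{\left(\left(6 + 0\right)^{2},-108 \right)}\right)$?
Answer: $-687032005$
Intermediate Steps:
$\left(112 \left(-25 + 40\right) + 27991\right) \left(-23011 + r{\left(\left(6 + 0\right)^{2},-108 \right)}\right) = \left(112 \left(-25 + 40\right) + 27991\right) \left(-23011 - \left(108 + \left(6 + 0\right)^{2}\right)\right) = \left(112 \cdot 15 + 27991\right) \left(-23011 - 144\right) = \left(1680 + 27991\right) \left(-23011 - 144\right) = 29671 \left(-23011 - 144\right) = 29671 \left(-23155\right) = -687032005$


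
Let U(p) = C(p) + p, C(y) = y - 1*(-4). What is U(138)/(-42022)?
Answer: -140/21011 ≈ -0.0066632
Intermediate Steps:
C(y) = 4 + y (C(y) = y + 4 = 4 + y)
U(p) = 4 + 2*p (U(p) = (4 + p) + p = 4 + 2*p)
U(138)/(-42022) = (4 + 2*138)/(-42022) = (4 + 276)*(-1/42022) = 280*(-1/42022) = -140/21011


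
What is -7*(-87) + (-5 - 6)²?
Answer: 730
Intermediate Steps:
-7*(-87) + (-5 - 6)² = 609 + (-11)² = 609 + 121 = 730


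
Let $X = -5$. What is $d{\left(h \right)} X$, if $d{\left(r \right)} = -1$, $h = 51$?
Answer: $5$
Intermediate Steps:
$d{\left(h \right)} X = \left(-1\right) \left(-5\right) = 5$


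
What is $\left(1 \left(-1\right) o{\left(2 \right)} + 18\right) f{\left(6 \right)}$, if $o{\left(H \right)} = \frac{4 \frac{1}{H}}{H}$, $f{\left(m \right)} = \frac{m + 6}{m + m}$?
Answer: $17$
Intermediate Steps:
$f{\left(m \right)} = \frac{6 + m}{2 m}$
$o{\left(H \right)} = \frac{4}{H^{2}}$
$\left(1 \left(-1\right) o{\left(2 \right)} + 18\right) f{\left(6 \right)} = \left(1 \left(-1\right) \frac{4}{4} + 18\right) \frac{6 + 6}{2 \cdot 6} = \left(- \frac{4}{4} + 18\right) \frac{1}{2} \cdot \frac{1}{6} \cdot 12 = \left(\left(-1\right) 1 + 18\right) 1 = \left(-1 + 18\right) 1 = 17 \cdot 1 = 17$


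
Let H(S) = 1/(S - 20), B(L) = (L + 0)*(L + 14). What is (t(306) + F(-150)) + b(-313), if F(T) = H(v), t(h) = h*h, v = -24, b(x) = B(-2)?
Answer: 4118927/44 ≈ 93612.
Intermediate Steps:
B(L) = L*(14 + L)
b(x) = -24 (b(x) = -2*(14 - 2) = -2*12 = -24)
t(h) = h**2
H(S) = 1/(-20 + S)
F(T) = -1/44 (F(T) = 1/(-20 - 24) = 1/(-44) = -1/44)
(t(306) + F(-150)) + b(-313) = (306**2 - 1/44) - 24 = (93636 - 1/44) - 24 = 4119983/44 - 24 = 4118927/44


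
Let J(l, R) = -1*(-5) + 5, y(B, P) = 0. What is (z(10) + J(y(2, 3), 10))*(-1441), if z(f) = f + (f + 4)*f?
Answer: -230560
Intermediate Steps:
J(l, R) = 10 (J(l, R) = 5 + 5 = 10)
z(f) = f + f*(4 + f) (z(f) = f + (4 + f)*f = f + f*(4 + f))
(z(10) + J(y(2, 3), 10))*(-1441) = (10*(5 + 10) + 10)*(-1441) = (10*15 + 10)*(-1441) = (150 + 10)*(-1441) = 160*(-1441) = -230560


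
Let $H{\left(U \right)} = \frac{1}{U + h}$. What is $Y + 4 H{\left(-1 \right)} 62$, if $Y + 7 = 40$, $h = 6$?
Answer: $\frac{413}{5} \approx 82.6$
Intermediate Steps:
$Y = 33$ ($Y = -7 + 40 = 33$)
$H{\left(U \right)} = \frac{1}{6 + U}$ ($H{\left(U \right)} = \frac{1}{U + 6} = \frac{1}{6 + U}$)
$Y + 4 H{\left(-1 \right)} 62 = 33 + \frac{4}{6 - 1} \cdot 62 = 33 + \frac{4}{5} \cdot 62 = 33 + \frac{248}{5} = \frac{413}{5}$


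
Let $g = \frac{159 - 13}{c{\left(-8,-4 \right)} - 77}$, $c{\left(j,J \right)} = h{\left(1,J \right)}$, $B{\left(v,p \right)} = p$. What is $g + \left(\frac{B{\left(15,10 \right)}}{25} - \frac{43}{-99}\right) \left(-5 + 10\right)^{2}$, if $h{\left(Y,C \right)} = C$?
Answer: $\frac{16979}{891} \approx 19.056$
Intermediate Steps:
$c{\left(j,J \right)} = J$
$g = - \frac{146}{81}$ ($g = \frac{159 - 13}{-4 - 77} = \frac{146}{-81} = 146 \left(- \frac{1}{81}\right) = - \frac{146}{81} \approx -1.8025$)
$g + \left(\frac{B{\left(15,10 \right)}}{25} - \frac{43}{-99}\right) \left(-5 + 10\right)^{2} = - \frac{146}{81} + \left(\frac{10}{25} - \frac{43}{-99}\right) \left(-5 + 10\right)^{2} = - \frac{146}{81} + \left(10 \cdot \frac{1}{25} - - \frac{43}{99}\right) 5^{2} = - \frac{146}{81} + \left(\frac{2}{5} + \frac{43}{99}\right) 25 = - \frac{146}{81} + \frac{413}{495} \cdot 25 = - \frac{146}{81} + \frac{2065}{99} = \frac{16979}{891}$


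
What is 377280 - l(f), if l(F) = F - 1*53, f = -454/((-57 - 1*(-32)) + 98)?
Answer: 27545763/73 ≈ 3.7734e+5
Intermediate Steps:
f = -454/73 (f = -454/((-57 + 32) + 98) = -454/(-25 + 98) = -454/73 ≈ -6.2192)
l(F) = -53 + F (l(F) = F - 53 = -53 + F)
377280 - l(f) = 377280 - (-53 - 454/73) = 377280 - 1*(-4323/73) = 377280 + 4323/73 = 27545763/73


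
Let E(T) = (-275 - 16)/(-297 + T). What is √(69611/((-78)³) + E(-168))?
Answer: √426073833510/943020 ≈ 0.69218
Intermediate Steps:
E(T) = -291/(-297 + T)
√(69611/((-78)³) + E(-168)) = √(69611/((-78)³) - 291/(-297 - 168)) = √(69611/(-474552) - 291/(-465)) = √(69611*(-1/474552) - 291*(-1/465)) = √(-69611/474552 + 97/155) = √(35241839/73555560) = √426073833510/943020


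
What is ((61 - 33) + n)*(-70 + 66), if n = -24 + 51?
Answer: -220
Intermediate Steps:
n = 27
((61 - 33) + n)*(-70 + 66) = ((61 - 33) + 27)*(-70 + 66) = (28 + 27)*(-4) = 55*(-4) = -220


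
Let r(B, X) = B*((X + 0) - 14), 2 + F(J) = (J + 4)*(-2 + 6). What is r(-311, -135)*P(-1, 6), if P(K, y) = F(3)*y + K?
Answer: 7182545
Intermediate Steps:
F(J) = 14 + 4*J (F(J) = -2 + (J + 4)*(-2 + 6) = -2 + (4 + J)*4 = -2 + (16 + 4*J) = 14 + 4*J)
r(B, X) = B*(-14 + X) (r(B, X) = B*(X - 14) = B*(-14 + X))
P(K, y) = K + 26*y (P(K, y) = (14 + 4*3)*y + K = (14 + 12)*y + K = 26*y + K = K + 26*y)
r(-311, -135)*P(-1, 6) = (-311*(-14 - 135))*(-1 + 26*6) = (-311*(-149))*(-1 + 156) = 46339*155 = 7182545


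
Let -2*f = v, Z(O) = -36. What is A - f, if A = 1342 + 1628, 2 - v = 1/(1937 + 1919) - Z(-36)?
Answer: 22773535/7712 ≈ 2953.0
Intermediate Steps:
v = -131105/3856 (v = 2 - (1/(1937 + 1919) - 1*(-36)) = 2 - (1/3856 + 36) = 2 - 1*138817/3856 = 2 - 138817/3856 = -131105/3856 ≈ -34.000)
f = 131105/7712 (f = -½*(-131105/3856) = 131105/7712 ≈ 17.000)
A = 2970
A - f = 2970 - 1*131105/7712 = 2970 - 131105/7712 = 22773535/7712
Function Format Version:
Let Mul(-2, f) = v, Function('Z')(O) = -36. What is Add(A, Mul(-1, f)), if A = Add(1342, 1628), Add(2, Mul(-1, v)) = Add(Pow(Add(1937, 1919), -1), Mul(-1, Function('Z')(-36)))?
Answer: Rational(22773535, 7712) ≈ 2953.0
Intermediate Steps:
v = Rational(-131105, 3856) (v = Add(2, Mul(-1, Add(Pow(Add(1937, 1919), -1), Mul(-1, -36)))) = Add(2, Mul(-1, Add(Pow(3856, -1), 36))) = Add(2, Mul(-1, Add(Rational(1, 3856), 36))) = Add(2, Mul(-1, Rational(138817, 3856))) = Add(2, Rational(-138817, 3856)) = Rational(-131105, 3856) ≈ -34.000)
f = Rational(131105, 7712) (f = Mul(Rational(-1, 2), Rational(-131105, 3856)) = Rational(131105, 7712) ≈ 17.000)
A = 2970
Add(A, Mul(-1, f)) = Add(2970, Mul(-1, Rational(131105, 7712))) = Add(2970, Rational(-131105, 7712)) = Rational(22773535, 7712)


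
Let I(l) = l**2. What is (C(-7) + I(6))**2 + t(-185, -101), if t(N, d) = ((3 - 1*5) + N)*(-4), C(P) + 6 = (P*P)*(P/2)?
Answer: 83081/4 ≈ 20770.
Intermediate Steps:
C(P) = -6 + P**3/2 (C(P) = -6 + (P*P)*(P/2) = -6 + P**2*(P*(1/2)) = -6 + P**2*(P/2) = -6 + P**3/2)
t(N, d) = 8 - 4*N (t(N, d) = ((3 - 5) + N)*(-4) = (-2 + N)*(-4) = 8 - 4*N)
(C(-7) + I(6))**2 + t(-185, -101) = ((-6 + (1/2)*(-7)**3) + 6**2)**2 + (8 - 4*(-185)) = ((-6 + (1/2)*(-343)) + 36)**2 + (8 + 740) = ((-6 - 343/2) + 36)**2 + 748 = (-355/2 + 36)**2 + 748 = (-283/2)**2 + 748 = 80089/4 + 748 = 83081/4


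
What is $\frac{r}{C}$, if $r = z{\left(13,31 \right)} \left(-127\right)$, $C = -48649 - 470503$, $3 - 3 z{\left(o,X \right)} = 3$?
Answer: $0$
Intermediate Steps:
$z{\left(o,X \right)} = 0$ ($z{\left(o,X \right)} = 1 - 1 = 0$)
$C = -519152$ ($C = -48649 - 470503 = -519152$)
$r = 0$ ($r = 0 \left(-127\right) = 0$)
$\frac{r}{C} = \frac{0}{-519152} = 0 \left(- \frac{1}{519152}\right) = 0$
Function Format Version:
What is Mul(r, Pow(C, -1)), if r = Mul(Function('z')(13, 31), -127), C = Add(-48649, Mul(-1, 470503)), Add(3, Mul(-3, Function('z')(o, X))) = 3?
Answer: 0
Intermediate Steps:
Function('z')(o, X) = 0 (Function('z')(o, X) = Add(1, Mul(Rational(-1, 3), 3)) = Add(1, -1) = 0)
C = -519152 (C = Add(-48649, -470503) = -519152)
r = 0 (r = Mul(0, -127) = 0)
Mul(r, Pow(C, -1)) = Mul(0, Pow(-519152, -1)) = Mul(0, Rational(-1, 519152)) = 0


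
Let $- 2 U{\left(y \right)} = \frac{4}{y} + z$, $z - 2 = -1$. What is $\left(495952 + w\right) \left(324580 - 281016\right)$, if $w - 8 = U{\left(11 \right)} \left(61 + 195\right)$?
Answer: $\frac{237582372960}{11} \approx 2.1598 \cdot 10^{10}$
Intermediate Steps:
$z = 1$ ($z = 2 - 1 = 1$)
$U{\left(y \right)} = - \frac{1}{2} - \frac{2}{y}$ ($U{\left(y \right)} = - \frac{\frac{4}{y} + 1}{2} = - \frac{1 + \frac{4}{y}}{2} = - \frac{1}{2} - \frac{2}{y}$)
$w = - \frac{1832}{11}$ ($w = 8 + \frac{-4 - 11}{2 \cdot 11} \left(61 + 195\right) = 8 + \frac{1}{2} \cdot \frac{1}{11} \left(-4 - 11\right) 256 = 8 + \frac{1}{2} \cdot \frac{1}{11} \left(-15\right) 256 = 8 - \frac{1920}{11} = - \frac{1832}{11} \approx -166.55$)
$\left(495952 + w\right) \left(324580 - 281016\right) = \left(495952 - \frac{1832}{11}\right) \left(324580 - 281016\right) = \frac{5453640}{11} \cdot 43564 = \frac{237582372960}{11}$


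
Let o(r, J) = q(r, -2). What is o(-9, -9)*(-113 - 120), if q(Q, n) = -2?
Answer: 466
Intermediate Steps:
o(r, J) = -2
o(-9, -9)*(-113 - 120) = -2*(-113 - 120) = -2*(-233) = 466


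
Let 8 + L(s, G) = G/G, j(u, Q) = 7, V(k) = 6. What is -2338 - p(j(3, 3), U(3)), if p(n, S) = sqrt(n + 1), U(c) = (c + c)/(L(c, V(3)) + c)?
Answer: -2338 - 2*sqrt(2) ≈ -2340.8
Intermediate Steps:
L(s, G) = -7 (L(s, G) = -8 + G/G = -8 + 1 = -7)
U(c) = 2*c/(-7 + c) (U(c) = (c + c)/(-7 + c) = (2*c)/(-7 + c) = 2*c/(-7 + c))
p(n, S) = sqrt(1 + n)
-2338 - p(j(3, 3), U(3)) = -2338 - sqrt(1 + 7) = -2338 - sqrt(8) = -2338 - 2*sqrt(2)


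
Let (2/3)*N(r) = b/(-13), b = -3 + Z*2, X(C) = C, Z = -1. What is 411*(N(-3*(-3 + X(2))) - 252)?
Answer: -2686707/26 ≈ -1.0333e+5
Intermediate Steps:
b = -5 (b = -3 - 1*2 = -3 - 2 = -5)
N(r) = 15/26 (N(r) = 3*(-5/(-13))/2 = 3*(-5*(-1/13))/2 = (3/2)*(5/13) = 15/26)
411*(N(-3*(-3 + X(2))) - 252) = 411*(15/26 - 252) = 411*(-6537/26) = -2686707/26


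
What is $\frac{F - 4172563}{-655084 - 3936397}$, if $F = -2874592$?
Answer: $\frac{7047155}{4591481} \approx 1.5348$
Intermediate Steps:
$\frac{F - 4172563}{-655084 - 3936397} = \frac{-2874592 - 4172563}{-655084 - 3936397} = - \frac{7047155}{-4591481} = \left(-7047155\right) \left(- \frac{1}{4591481}\right) = \frac{7047155}{4591481}$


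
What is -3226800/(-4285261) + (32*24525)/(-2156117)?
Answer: 3594285502800/9239524091537 ≈ 0.38901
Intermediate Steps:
-3226800/(-4285261) + (32*24525)/(-2156117) = -3226800*(-1/4285261) + 784800*(-1/2156117) = 3226800/4285261 - 784800/2156117 = 3594285502800/9239524091537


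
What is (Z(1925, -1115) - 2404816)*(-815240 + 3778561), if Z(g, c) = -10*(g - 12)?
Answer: -7182930084666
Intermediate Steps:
Z(g, c) = 120 - 10*g (Z(g, c) = -10*(-12 + g) = 120 - 10*g)
(Z(1925, -1115) - 2404816)*(-815240 + 3778561) = ((120 - 10*1925) - 2404816)*(-815240 + 3778561) = ((120 - 19250) - 2404816)*2963321 = (-19130 - 2404816)*2963321 = -2423946*2963321 = -7182930084666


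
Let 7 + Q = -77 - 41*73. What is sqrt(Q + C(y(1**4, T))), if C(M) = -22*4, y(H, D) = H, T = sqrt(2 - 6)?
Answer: I*sqrt(3165) ≈ 56.258*I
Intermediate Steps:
T = 2*I (T = sqrt(-4) = 2*I ≈ 2.0*I)
C(M) = -88
Q = -3077 (Q = -7 + (-77 - 41*73) = -7 + (-77 - 2993) = -7 - 3070 = -3077)
sqrt(Q + C(y(1**4, T))) = sqrt(-3077 - 88) = sqrt(-3165) = I*sqrt(3165)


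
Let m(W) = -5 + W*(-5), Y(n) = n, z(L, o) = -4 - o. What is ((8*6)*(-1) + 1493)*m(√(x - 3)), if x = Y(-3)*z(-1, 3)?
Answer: -7225 - 21675*√2 ≈ -37878.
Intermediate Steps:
x = 21 (x = -3*(-4 - 1*3) = -3*(-4 - 3) = -3*(-7) = 21)
m(W) = -5 - 5*W
((8*6)*(-1) + 1493)*m(√(x - 3)) = ((8*6)*(-1) + 1493)*(-5 - 5*√(21 - 3)) = (48*(-1) + 1493)*(-5 - 15*√2) = (-48 + 1493)*(-5 - 15*√2) = 1445*(-5 - 15*√2) = -7225 - 21675*√2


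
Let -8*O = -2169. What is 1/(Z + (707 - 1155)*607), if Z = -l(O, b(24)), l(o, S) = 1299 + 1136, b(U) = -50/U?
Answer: -1/274371 ≈ -3.6447e-6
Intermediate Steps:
O = 2169/8 (O = -⅛*(-2169) = 2169/8 ≈ 271.13)
l(o, S) = 2435
Z = -2435 (Z = -1*2435 = -2435)
1/(Z + (707 - 1155)*607) = 1/(-2435 + (707 - 1155)*607) = 1/(-2435 - 448*607) = 1/(-2435 - 271936) = 1/(-274371) = -1/274371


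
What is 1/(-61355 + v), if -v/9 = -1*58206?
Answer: 1/462499 ≈ 2.1622e-6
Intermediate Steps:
v = 523854 (v = -(-9)*58206 = -9*(-58206) = 523854)
1/(-61355 + v) = 1/(-61355 + 523854) = 1/462499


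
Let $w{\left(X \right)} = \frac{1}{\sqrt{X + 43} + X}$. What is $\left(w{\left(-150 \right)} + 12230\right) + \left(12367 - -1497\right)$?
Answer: $\frac{589906908}{22607} - \frac{i \sqrt{107}}{22607} \approx 26094.0 - 0.00045756 i$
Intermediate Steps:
$w{\left(X \right)} = \frac{1}{X + \sqrt{43 + X}}$ ($w{\left(X \right)} = \frac{1}{\sqrt{43 + X} + X} = \frac{1}{X + \sqrt{43 + X}}$)
$\left(w{\left(-150 \right)} + 12230\right) + \left(12367 - -1497\right) = \left(\frac{1}{-150 + \sqrt{43 - 150}} + 12230\right) + \left(12367 - -1497\right) = \left(\frac{1}{-150 + \sqrt{-107}} + 12230\right) + \left(12367 + 1497\right) = \left(\frac{1}{-150 + i \sqrt{107}} + 12230\right) + 13864 = \left(12230 + \frac{1}{-150 + i \sqrt{107}}\right) + 13864 = 26094 + \frac{1}{-150 + i \sqrt{107}}$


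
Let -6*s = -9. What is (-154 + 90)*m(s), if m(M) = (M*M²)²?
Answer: -729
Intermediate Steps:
s = 3/2 (s = -⅙*(-9) = 3/2 ≈ 1.5000)
m(M) = M⁶ (m(M) = (M³)² = M⁶)
(-154 + 90)*m(s) = (-154 + 90)*(3/2)⁶ = -64*729/64 = -729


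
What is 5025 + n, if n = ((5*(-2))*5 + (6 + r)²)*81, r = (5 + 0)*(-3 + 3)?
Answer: 3891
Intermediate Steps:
r = 0 (r = 5*0 = 0)
n = -1134 (n = ((5*(-2))*5 + (6 + 0)²)*81 = (-10*5 + 6²)*81 = (-50 + 36)*81 = -14*81 = -1134)
5025 + n = 5025 - 1134 = 3891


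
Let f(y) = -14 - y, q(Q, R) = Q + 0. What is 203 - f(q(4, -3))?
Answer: 221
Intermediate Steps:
q(Q, R) = Q
203 - f(q(4, -3)) = 203 - (-14 - 1*4) = 203 - (-14 - 4) = 203 - 1*(-18) = 203 + 18 = 221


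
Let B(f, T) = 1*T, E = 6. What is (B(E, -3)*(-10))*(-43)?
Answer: -1290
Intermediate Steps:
B(f, T) = T
(B(E, -3)*(-10))*(-43) = -3*(-10)*(-43) = 30*(-43) = -1290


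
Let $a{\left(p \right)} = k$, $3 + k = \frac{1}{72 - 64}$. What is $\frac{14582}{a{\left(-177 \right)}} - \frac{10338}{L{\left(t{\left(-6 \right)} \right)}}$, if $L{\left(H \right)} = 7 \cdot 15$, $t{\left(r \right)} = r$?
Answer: $- \frac{180966}{35} \approx -5170.5$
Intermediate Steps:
$L{\left(H \right)} = 105$
$k = - \frac{23}{8}$ ($k = -3 + \frac{1}{72 - 64} = -3 + \frac{1}{8} = - \frac{23}{8} \approx -2.875$)
$a{\left(p \right)} = - \frac{23}{8}$
$\frac{14582}{a{\left(-177 \right)}} - \frac{10338}{L{\left(t{\left(-6 \right)} \right)}} = \frac{14582}{- \frac{23}{8}} - \frac{10338}{105} = 14582 \left(- \frac{8}{23}\right) - \frac{3446}{35} = -5072 - \frac{3446}{35} = - \frac{180966}{35}$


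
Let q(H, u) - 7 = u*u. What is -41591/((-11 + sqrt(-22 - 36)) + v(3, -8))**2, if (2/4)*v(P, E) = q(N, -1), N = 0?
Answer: -41591/(5 + I*sqrt(58))**2 ≈ 199.23 + 459.79*I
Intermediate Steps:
q(H, u) = 7 + u**2 (q(H, u) = 7 + u*u = 7 + u**2)
v(P, E) = 16 (v(P, E) = 2*(7 + (-1)**2) = 2*(7 + 1) = 2*8 = 16)
-41591/((-11 + sqrt(-22 - 36)) + v(3, -8))**2 = -41591/((-11 + sqrt(-22 - 36)) + 16)**2 = -41591/((-11 + sqrt(-58)) + 16)**2 = -41591/((-11 + I*sqrt(58)) + 16)**2 = -41591/(5 + I*sqrt(58))**2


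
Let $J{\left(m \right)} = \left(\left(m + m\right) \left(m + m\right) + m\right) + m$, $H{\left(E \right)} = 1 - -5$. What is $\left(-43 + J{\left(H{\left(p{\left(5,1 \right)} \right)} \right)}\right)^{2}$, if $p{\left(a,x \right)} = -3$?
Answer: $12769$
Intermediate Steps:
$H{\left(E \right)} = 6$ ($H{\left(E \right)} = 1 + 5 = 6$)
$J{\left(m \right)} = 2 m + 4 m^{2}$ ($J{\left(m \right)} = \left(2 m 2 m + m\right) + m = \left(4 m^{2} + m\right) + m = \left(m + 4 m^{2}\right) + m = 2 m + 4 m^{2}$)
$\left(-43 + J{\left(H{\left(p{\left(5,1 \right)} \right)} \right)}\right)^{2} = \left(-43 + 2 \cdot 6 \left(1 + 2 \cdot 6\right)\right)^{2} = \left(-43 + 2 \cdot 6 \left(1 + 12\right)\right)^{2} = \left(-43 + 2 \cdot 6 \cdot 13\right)^{2} = \left(-43 + 156\right)^{2} = 113^{2} = 12769$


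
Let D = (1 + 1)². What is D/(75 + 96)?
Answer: 4/171 ≈ 0.023392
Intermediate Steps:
D = 4 (D = 2² = 4)
D/(75 + 96) = 4/(75 + 96) = 4/171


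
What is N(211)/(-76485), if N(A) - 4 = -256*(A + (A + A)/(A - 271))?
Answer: 783172/1147275 ≈ 0.68264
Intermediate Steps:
N(A) = 4 - 256*A - 512*A/(-271 + A) (N(A) = 4 - 256*(A + (A + A)/(A - 271)) = 4 - 256*(A + (2*A)/(-271 + A)) = 4 - 256*(A + 2*A/(-271 + A)) = 4 + (-256*A - 512*A/(-271 + A)) = 4 - 256*A - 512*A/(-271 + A))
N(211)/(-76485) = (4*(-271 - 64*211² + 17217*211)/(-271 + 211))/(-76485) = (4*(-271 - 64*44521 + 3632787)/(-60))*(-1/76485) = (4*(-1/60)*(-271 - 2849344 + 3632787))*(-1/76485) = (4*(-1/60)*783172)*(-1/76485) = -783172/15*(-1/76485) = 783172/1147275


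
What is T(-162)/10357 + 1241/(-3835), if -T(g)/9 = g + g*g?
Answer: -913073267/39719095 ≈ -22.988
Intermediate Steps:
T(g) = -9*g - 9*g² (T(g) = -9*(g + g*g) = -9*(g + g²) = -9*g - 9*g²)
T(-162)/10357 + 1241/(-3835) = -9*(-162)*(1 - 162)/10357 + 1241/(-3835) = -9*(-162)*(-161)*(1/10357) + 1241*(-1/3835) = -234738*1/10357 - 1241/3835 = -234738/10357 - 1241/3835 = -913073267/39719095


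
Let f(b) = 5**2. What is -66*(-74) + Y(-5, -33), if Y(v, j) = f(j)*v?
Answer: 4759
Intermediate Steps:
f(b) = 25
Y(v, j) = 25*v
-66*(-74) + Y(-5, -33) = -66*(-74) + 25*(-5) = 4884 - 125 = 4759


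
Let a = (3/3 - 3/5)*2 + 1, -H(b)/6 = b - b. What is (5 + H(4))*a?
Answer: 9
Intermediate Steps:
H(b) = 0 (H(b) = -6*(b - b) = -6*0 = 0)
a = 9/5 (a = (3*(1/3) - 3*1/5)*2 + 1 = (1 - 3/5)*2 + 1 = (2/5)*2 + 1 = 4/5 + 1 = 9/5 ≈ 1.8000)
(5 + H(4))*a = (5 + 0)*(9/5) = 5*(9/5) = 9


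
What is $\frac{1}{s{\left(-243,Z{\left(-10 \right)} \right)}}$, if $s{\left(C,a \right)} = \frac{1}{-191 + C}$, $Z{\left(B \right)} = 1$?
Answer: $-434$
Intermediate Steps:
$\frac{1}{s{\left(-243,Z{\left(-10 \right)} \right)}} = \frac{1}{\frac{1}{-191 - 243}} = \frac{1}{\frac{1}{-434}} = \frac{1}{- \frac{1}{434}} = -434$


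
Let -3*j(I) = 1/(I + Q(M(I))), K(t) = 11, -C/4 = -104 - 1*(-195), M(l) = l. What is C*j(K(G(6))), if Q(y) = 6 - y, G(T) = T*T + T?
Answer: 182/9 ≈ 20.222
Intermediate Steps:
C = -364 (C = -4*(-104 - 1*(-195)) = -4*(-104 + 195) = -4*91 = -364)
G(T) = T + T² (G(T) = T² + T = T + T²)
j(I) = -1/18 (j(I) = -1/(3*(I + (6 - I))) = -⅓/6 = -⅓*⅙ = -1/18)
C*j(K(G(6))) = -364*(-1/18) = 182/9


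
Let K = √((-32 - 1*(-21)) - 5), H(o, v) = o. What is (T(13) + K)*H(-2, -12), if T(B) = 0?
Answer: -8*I ≈ -8.0*I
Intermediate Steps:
K = 4*I (K = √((-32 + 21) - 5) = √(-11 - 5) = √(-16) = 4*I ≈ 4.0*I)
(T(13) + K)*H(-2, -12) = (0 + 4*I)*(-2) = (4*I)*(-2) = -8*I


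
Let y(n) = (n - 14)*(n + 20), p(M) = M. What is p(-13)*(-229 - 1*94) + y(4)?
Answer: 3959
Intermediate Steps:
y(n) = (-14 + n)*(20 + n)
p(-13)*(-229 - 1*94) + y(4) = -13*(-229 - 1*94) + (-280 + 4² + 6*4) = -13*(-229 - 94) + (-280 + 16 + 24) = -13*(-323) - 240 = 4199 - 240 = 3959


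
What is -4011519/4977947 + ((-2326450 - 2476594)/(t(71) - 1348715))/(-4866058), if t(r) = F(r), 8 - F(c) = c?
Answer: -6582138421734740506/8167855232707121107 ≈ -0.80586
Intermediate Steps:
F(c) = 8 - c
t(r) = 8 - r
-4011519/4977947 + ((-2326450 - 2476594)/(t(71) - 1348715))/(-4866058) = -4011519/4977947 + ((-2326450 - 2476594)/((8 - 1*71) - 1348715))/(-4866058) = -4011519*1/4977947 - 4803044/((8 - 71) - 1348715)*(-1/4866058) = -4011519/4977947 - 4803044/(-63 - 1348715)*(-1/4866058) = -4011519/4977947 - 4803044/(-1348778)*(-1/4866058) = -4011519/4977947 - 4803044*(-1/1348778)*(-1/4866058) = -4011519/4977947 + (2401522/674389)*(-1/4866058) = -4011519/4977947 - 1200761/1640807994281 = -6582138421734740506/8167855232707121107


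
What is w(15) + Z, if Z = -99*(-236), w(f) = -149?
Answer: 23215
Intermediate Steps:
Z = 23364
w(15) + Z = -149 + 23364 = 23215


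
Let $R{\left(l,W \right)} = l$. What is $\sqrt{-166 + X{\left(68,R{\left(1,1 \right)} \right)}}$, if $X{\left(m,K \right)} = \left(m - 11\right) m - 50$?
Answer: $2 \sqrt{915} \approx 60.498$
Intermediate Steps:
$X{\left(m,K \right)} = -50 + m \left(-11 + m\right)$ ($X{\left(m,K \right)} = \left(-11 + m\right) m - 50 = m \left(-11 + m\right) - 50 = -50 + m \left(-11 + m\right)$)
$\sqrt{-166 + X{\left(68,R{\left(1,1 \right)} \right)}} = \sqrt{-166 - \left(798 - 4624\right)} = \sqrt{-166 - -3826} = \sqrt{-166 + 3826} = \sqrt{3660} = 2 \sqrt{915}$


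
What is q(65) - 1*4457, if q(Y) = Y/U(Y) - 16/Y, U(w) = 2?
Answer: -575217/130 ≈ -4424.8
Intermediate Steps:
q(Y) = Y/2 - 16/Y
q(65) - 1*4457 = ((½)*65 - 16/65) - 1*4457 = (65/2 - 16*1/65) - 4457 = (65/2 - 16/65) - 4457 = 4193/130 - 4457 = -575217/130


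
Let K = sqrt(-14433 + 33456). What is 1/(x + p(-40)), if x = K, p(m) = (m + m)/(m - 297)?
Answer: -26960/2160416687 + 113569*sqrt(19023)/2160416687 ≈ 0.0072379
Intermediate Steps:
p(m) = 2*m/(-297 + m) (p(m) = (2*m)/(-297 + m) = 2*m/(-297 + m))
K = sqrt(19023) ≈ 137.92
x = sqrt(19023) ≈ 137.92
1/(x + p(-40)) = 1/(sqrt(19023) + 2*(-40)/(-297 - 40)) = 1/(sqrt(19023) + 2*(-40)/(-337)) = 1/(sqrt(19023) + 2*(-40)*(-1/337)) = 1/(sqrt(19023) + 80/337) = 1/(80/337 + sqrt(19023))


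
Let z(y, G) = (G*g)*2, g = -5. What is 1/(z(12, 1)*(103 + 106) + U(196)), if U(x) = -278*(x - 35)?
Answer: -1/46848 ≈ -2.1346e-5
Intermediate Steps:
z(y, G) = -10*G (z(y, G) = (G*(-5))*2 = -5*G*2 = -10*G)
U(x) = 9730 - 278*x (U(x) = -278*(-35 + x) = 9730 - 278*x)
1/(z(12, 1)*(103 + 106) + U(196)) = 1/((-10*1)*(103 + 106) + (9730 - 278*196)) = 1/(-10*209 + (9730 - 54488)) = 1/(-2090 - 44758) = 1/(-46848) = -1/46848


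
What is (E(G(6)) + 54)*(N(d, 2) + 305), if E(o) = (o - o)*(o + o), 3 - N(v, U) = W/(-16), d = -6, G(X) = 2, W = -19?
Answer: 132543/8 ≈ 16568.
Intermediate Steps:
N(v, U) = 29/16 (N(v, U) = 3 - (-19)/(-16) = 3 - (-19)*(-1)/16 = 3 - 1*19/16 = 3 - 19/16 = 29/16)
E(o) = 0 (E(o) = 0*(2*o) = 0)
(E(G(6)) + 54)*(N(d, 2) + 305) = (0 + 54)*(29/16 + 305) = 54*(4909/16) = 132543/8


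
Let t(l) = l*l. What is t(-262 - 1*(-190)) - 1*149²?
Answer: -17017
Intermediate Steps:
t(l) = l²
t(-262 - 1*(-190)) - 1*149² = (-262 - 1*(-190))² - 1*149² = (-262 + 190)² - 1*22201 = (-72)² - 22201 = 5184 - 22201 = -17017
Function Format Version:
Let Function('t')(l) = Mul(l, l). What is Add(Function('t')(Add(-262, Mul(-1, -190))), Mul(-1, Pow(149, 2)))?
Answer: -17017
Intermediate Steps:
Function('t')(l) = Pow(l, 2)
Add(Function('t')(Add(-262, Mul(-1, -190))), Mul(-1, Pow(149, 2))) = Add(Pow(Add(-262, Mul(-1, -190)), 2), Mul(-1, Pow(149, 2))) = Add(Pow(Add(-262, 190), 2), Mul(-1, 22201)) = Add(Pow(-72, 2), -22201) = Add(5184, -22201) = -17017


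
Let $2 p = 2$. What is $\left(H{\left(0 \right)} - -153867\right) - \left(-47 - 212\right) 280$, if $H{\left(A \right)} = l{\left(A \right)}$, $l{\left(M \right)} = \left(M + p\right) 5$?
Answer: $226392$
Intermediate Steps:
$p = 1$ ($p = \frac{1}{2} \cdot 2 = 1$)
$l{\left(M \right)} = 5 + 5 M$ ($l{\left(M \right)} = \left(M + 1\right) 5 = \left(1 + M\right) 5 = 5 + 5 M$)
$H{\left(A \right)} = 5 + 5 A$
$\left(H{\left(0 \right)} - -153867\right) - \left(-47 - 212\right) 280 = \left(\left(5 + 5 \cdot 0\right) - -153867\right) - \left(-47 - 212\right) 280 = \left(\left(5 + 0\right) + 153867\right) - \left(-259\right) 280 = \left(5 + 153867\right) - -72520 = 153872 + 72520 = 226392$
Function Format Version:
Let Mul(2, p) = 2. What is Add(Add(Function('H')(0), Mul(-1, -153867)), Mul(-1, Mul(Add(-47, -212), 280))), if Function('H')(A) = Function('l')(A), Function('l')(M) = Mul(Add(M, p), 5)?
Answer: 226392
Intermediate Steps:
p = 1 (p = Mul(Rational(1, 2), 2) = 1)
Function('l')(M) = Add(5, Mul(5, M)) (Function('l')(M) = Mul(Add(M, 1), 5) = Mul(Add(1, M), 5) = Add(5, Mul(5, M)))
Function('H')(A) = Add(5, Mul(5, A))
Add(Add(Function('H')(0), Mul(-1, -153867)), Mul(-1, Mul(Add(-47, -212), 280))) = Add(Add(Add(5, Mul(5, 0)), Mul(-1, -153867)), Mul(-1, Mul(Add(-47, -212), 280))) = Add(Add(Add(5, 0), 153867), Mul(-1, Mul(-259, 280))) = Add(Add(5, 153867), Mul(-1, -72520)) = Add(153872, 72520) = 226392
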